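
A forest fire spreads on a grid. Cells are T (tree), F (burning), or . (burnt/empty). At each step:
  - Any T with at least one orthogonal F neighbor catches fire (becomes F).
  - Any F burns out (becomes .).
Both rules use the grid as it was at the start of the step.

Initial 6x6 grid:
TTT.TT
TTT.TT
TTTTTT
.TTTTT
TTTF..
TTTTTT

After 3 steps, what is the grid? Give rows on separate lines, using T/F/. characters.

Step 1: 3 trees catch fire, 1 burn out
  TTT.TT
  TTT.TT
  TTTTTT
  .TTFTT
  TTF...
  TTTFTT
Step 2: 6 trees catch fire, 3 burn out
  TTT.TT
  TTT.TT
  TTTFTT
  .TF.FT
  TF....
  TTF.FT
Step 3: 7 trees catch fire, 6 burn out
  TTT.TT
  TTT.TT
  TTF.FT
  .F...F
  F.....
  TF...F

TTT.TT
TTT.TT
TTF.FT
.F...F
F.....
TF...F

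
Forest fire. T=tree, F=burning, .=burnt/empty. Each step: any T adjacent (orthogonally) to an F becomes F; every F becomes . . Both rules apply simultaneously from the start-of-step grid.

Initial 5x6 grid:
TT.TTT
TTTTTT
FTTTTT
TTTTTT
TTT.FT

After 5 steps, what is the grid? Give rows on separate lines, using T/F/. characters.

Step 1: 5 trees catch fire, 2 burn out
  TT.TTT
  FTTTTT
  .FTTTT
  FTTTFT
  TTT..F
Step 2: 8 trees catch fire, 5 burn out
  FT.TTT
  .FTTTT
  ..FTFT
  .FTF.F
  FTT...
Step 3: 7 trees catch fire, 8 burn out
  .F.TTT
  ..FTFT
  ...F.F
  ..F...
  .FT...
Step 4: 4 trees catch fire, 7 burn out
  ...TFT
  ...F.F
  ......
  ......
  ..F...
Step 5: 2 trees catch fire, 4 burn out
  ...F.F
  ......
  ......
  ......
  ......

...F.F
......
......
......
......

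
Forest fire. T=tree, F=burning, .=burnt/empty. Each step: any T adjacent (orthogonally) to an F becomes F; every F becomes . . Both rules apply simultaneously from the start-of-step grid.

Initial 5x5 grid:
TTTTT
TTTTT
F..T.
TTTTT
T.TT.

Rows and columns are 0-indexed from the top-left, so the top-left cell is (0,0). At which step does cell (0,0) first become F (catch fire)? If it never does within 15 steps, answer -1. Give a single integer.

Step 1: cell (0,0)='T' (+2 fires, +1 burnt)
Step 2: cell (0,0)='F' (+4 fires, +2 burnt)
  -> target ignites at step 2
Step 3: cell (0,0)='.' (+3 fires, +4 burnt)
Step 4: cell (0,0)='.' (+4 fires, +3 burnt)
Step 5: cell (0,0)='.' (+5 fires, +4 burnt)
Step 6: cell (0,0)='.' (+1 fires, +5 burnt)
Step 7: cell (0,0)='.' (+0 fires, +1 burnt)
  fire out at step 7

2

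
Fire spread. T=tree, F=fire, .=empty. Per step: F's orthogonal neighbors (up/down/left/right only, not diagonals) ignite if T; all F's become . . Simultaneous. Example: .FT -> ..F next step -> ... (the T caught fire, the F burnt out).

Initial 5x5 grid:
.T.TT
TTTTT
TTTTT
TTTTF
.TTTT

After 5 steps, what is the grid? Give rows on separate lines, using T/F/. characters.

Step 1: 3 trees catch fire, 1 burn out
  .T.TT
  TTTTT
  TTTTF
  TTTF.
  .TTTF
Step 2: 4 trees catch fire, 3 burn out
  .T.TT
  TTTTF
  TTTF.
  TTF..
  .TTF.
Step 3: 5 trees catch fire, 4 burn out
  .T.TF
  TTTF.
  TTF..
  TF...
  .TF..
Step 4: 5 trees catch fire, 5 burn out
  .T.F.
  TTF..
  TF...
  F....
  .F...
Step 5: 2 trees catch fire, 5 burn out
  .T...
  TF...
  F....
  .....
  .....

.T...
TF...
F....
.....
.....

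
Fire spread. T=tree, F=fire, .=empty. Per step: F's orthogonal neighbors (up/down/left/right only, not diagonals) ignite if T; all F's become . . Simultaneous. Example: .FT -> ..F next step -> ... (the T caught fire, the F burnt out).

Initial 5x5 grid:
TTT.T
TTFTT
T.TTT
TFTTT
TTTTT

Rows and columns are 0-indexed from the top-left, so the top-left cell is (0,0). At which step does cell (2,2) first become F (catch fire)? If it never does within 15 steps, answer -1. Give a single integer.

Step 1: cell (2,2)='F' (+7 fires, +2 burnt)
  -> target ignites at step 1
Step 2: cell (2,2)='.' (+8 fires, +7 burnt)
Step 3: cell (2,2)='.' (+5 fires, +8 burnt)
Step 4: cell (2,2)='.' (+1 fires, +5 burnt)
Step 5: cell (2,2)='.' (+0 fires, +1 burnt)
  fire out at step 5

1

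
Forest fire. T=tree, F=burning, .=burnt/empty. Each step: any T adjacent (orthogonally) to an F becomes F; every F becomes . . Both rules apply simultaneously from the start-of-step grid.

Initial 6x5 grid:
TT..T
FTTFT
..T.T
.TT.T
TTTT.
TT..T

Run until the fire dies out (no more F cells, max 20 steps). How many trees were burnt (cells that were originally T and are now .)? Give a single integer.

Step 1: +4 fires, +2 burnt (F count now 4)
Step 2: +4 fires, +4 burnt (F count now 4)
Step 3: +2 fires, +4 burnt (F count now 2)
Step 4: +2 fires, +2 burnt (F count now 2)
Step 5: +2 fires, +2 burnt (F count now 2)
Step 6: +2 fires, +2 burnt (F count now 2)
Step 7: +1 fires, +2 burnt (F count now 1)
Step 8: +0 fires, +1 burnt (F count now 0)
Fire out after step 8
Initially T: 18, now '.': 29
Total burnt (originally-T cells now '.'): 17

Answer: 17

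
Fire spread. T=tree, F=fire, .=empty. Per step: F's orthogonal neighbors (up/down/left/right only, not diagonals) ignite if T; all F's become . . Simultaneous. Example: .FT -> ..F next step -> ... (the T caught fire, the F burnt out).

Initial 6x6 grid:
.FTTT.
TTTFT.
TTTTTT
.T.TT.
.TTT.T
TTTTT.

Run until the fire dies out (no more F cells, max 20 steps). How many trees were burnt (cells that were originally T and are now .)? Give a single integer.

Answer: 24

Derivation:
Step 1: +6 fires, +2 burnt (F count now 6)
Step 2: +6 fires, +6 burnt (F count now 6)
Step 3: +5 fires, +6 burnt (F count now 5)
Step 4: +3 fires, +5 burnt (F count now 3)
Step 5: +3 fires, +3 burnt (F count now 3)
Step 6: +1 fires, +3 burnt (F count now 1)
Step 7: +0 fires, +1 burnt (F count now 0)
Fire out after step 7
Initially T: 25, now '.': 35
Total burnt (originally-T cells now '.'): 24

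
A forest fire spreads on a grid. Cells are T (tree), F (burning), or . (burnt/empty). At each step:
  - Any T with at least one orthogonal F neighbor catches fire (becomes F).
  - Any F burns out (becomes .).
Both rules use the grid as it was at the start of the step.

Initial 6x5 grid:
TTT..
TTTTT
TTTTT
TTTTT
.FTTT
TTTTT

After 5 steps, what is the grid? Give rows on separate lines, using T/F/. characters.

Step 1: 3 trees catch fire, 1 burn out
  TTT..
  TTTTT
  TTTTT
  TFTTT
  ..FTT
  TFTTT
Step 2: 6 trees catch fire, 3 burn out
  TTT..
  TTTTT
  TFTTT
  F.FTT
  ...FT
  F.FTT
Step 3: 6 trees catch fire, 6 burn out
  TTT..
  TFTTT
  F.FTT
  ...FT
  ....F
  ...FT
Step 4: 6 trees catch fire, 6 burn out
  TFT..
  F.FTT
  ...FT
  ....F
  .....
  ....F
Step 5: 4 trees catch fire, 6 burn out
  F.F..
  ...FT
  ....F
  .....
  .....
  .....

F.F..
...FT
....F
.....
.....
.....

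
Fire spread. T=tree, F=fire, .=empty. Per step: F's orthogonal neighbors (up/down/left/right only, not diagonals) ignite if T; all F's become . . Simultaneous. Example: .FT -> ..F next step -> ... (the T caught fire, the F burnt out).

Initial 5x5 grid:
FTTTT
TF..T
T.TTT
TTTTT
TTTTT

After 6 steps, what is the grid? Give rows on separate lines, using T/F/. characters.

Step 1: 2 trees catch fire, 2 burn out
  .FTTT
  F...T
  T.TTT
  TTTTT
  TTTTT
Step 2: 2 trees catch fire, 2 burn out
  ..FTT
  ....T
  F.TTT
  TTTTT
  TTTTT
Step 3: 2 trees catch fire, 2 burn out
  ...FT
  ....T
  ..TTT
  FTTTT
  TTTTT
Step 4: 3 trees catch fire, 2 burn out
  ....F
  ....T
  ..TTT
  .FTTT
  FTTTT
Step 5: 3 trees catch fire, 3 burn out
  .....
  ....F
  ..TTT
  ..FTT
  .FTTT
Step 6: 4 trees catch fire, 3 burn out
  .....
  .....
  ..FTF
  ...FT
  ..FTT

.....
.....
..FTF
...FT
..FTT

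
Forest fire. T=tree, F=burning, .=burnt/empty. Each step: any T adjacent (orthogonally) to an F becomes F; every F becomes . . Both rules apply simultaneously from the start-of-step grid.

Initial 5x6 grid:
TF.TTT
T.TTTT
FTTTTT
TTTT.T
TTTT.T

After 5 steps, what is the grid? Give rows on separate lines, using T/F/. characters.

Step 1: 4 trees catch fire, 2 burn out
  F..TTT
  F.TTTT
  .FTTTT
  FTTT.T
  TTTT.T
Step 2: 3 trees catch fire, 4 burn out
  ...TTT
  ..TTTT
  ..FTTT
  .FTT.T
  FTTT.T
Step 3: 4 trees catch fire, 3 burn out
  ...TTT
  ..FTTT
  ...FTT
  ..FT.T
  .FTT.T
Step 4: 4 trees catch fire, 4 burn out
  ...TTT
  ...FTT
  ....FT
  ...F.T
  ..FT.T
Step 5: 4 trees catch fire, 4 burn out
  ...FTT
  ....FT
  .....F
  .....T
  ...F.T

...FTT
....FT
.....F
.....T
...F.T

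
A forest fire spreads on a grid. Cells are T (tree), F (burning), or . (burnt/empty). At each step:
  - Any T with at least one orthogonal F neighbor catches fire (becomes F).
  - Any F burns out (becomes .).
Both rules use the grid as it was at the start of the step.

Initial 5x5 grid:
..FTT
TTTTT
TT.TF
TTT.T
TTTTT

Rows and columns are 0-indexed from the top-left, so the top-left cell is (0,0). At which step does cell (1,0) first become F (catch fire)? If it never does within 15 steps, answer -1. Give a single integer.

Step 1: cell (1,0)='T' (+5 fires, +2 burnt)
Step 2: cell (1,0)='T' (+4 fires, +5 burnt)
Step 3: cell (1,0)='F' (+3 fires, +4 burnt)
  -> target ignites at step 3
Step 4: cell (1,0)='.' (+3 fires, +3 burnt)
Step 5: cell (1,0)='.' (+3 fires, +3 burnt)
Step 6: cell (1,0)='.' (+1 fires, +3 burnt)
Step 7: cell (1,0)='.' (+0 fires, +1 burnt)
  fire out at step 7

3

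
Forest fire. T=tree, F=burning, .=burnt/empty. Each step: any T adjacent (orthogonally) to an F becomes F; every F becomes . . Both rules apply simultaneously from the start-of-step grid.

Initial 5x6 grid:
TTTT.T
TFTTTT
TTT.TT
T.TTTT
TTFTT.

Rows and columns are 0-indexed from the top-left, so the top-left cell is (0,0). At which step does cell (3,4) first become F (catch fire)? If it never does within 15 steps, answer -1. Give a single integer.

Step 1: cell (3,4)='T' (+7 fires, +2 burnt)
Step 2: cell (3,4)='T' (+8 fires, +7 burnt)
Step 3: cell (3,4)='F' (+4 fires, +8 burnt)
  -> target ignites at step 3
Step 4: cell (3,4)='.' (+3 fires, +4 burnt)
Step 5: cell (3,4)='.' (+2 fires, +3 burnt)
Step 6: cell (3,4)='.' (+0 fires, +2 burnt)
  fire out at step 6

3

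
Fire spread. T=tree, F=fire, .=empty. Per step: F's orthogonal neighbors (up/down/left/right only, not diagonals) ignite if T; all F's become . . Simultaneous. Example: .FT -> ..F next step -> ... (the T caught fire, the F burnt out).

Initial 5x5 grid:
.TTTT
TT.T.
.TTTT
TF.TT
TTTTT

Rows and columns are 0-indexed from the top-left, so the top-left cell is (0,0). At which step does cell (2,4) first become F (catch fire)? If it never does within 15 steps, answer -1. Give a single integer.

Step 1: cell (2,4)='T' (+3 fires, +1 burnt)
Step 2: cell (2,4)='T' (+4 fires, +3 burnt)
Step 3: cell (2,4)='T' (+4 fires, +4 burnt)
Step 4: cell (2,4)='F' (+5 fires, +4 burnt)
  -> target ignites at step 4
Step 5: cell (2,4)='.' (+2 fires, +5 burnt)
Step 6: cell (2,4)='.' (+1 fires, +2 burnt)
Step 7: cell (2,4)='.' (+0 fires, +1 burnt)
  fire out at step 7

4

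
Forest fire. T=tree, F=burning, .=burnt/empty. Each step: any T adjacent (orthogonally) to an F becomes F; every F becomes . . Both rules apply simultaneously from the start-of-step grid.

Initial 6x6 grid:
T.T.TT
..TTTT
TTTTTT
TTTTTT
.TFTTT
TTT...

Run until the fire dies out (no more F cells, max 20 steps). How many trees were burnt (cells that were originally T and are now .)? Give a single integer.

Answer: 26

Derivation:
Step 1: +4 fires, +1 burnt (F count now 4)
Step 2: +5 fires, +4 burnt (F count now 5)
Step 3: +7 fires, +5 burnt (F count now 7)
Step 4: +5 fires, +7 burnt (F count now 5)
Step 5: +2 fires, +5 burnt (F count now 2)
Step 6: +2 fires, +2 burnt (F count now 2)
Step 7: +1 fires, +2 burnt (F count now 1)
Step 8: +0 fires, +1 burnt (F count now 0)
Fire out after step 8
Initially T: 27, now '.': 35
Total burnt (originally-T cells now '.'): 26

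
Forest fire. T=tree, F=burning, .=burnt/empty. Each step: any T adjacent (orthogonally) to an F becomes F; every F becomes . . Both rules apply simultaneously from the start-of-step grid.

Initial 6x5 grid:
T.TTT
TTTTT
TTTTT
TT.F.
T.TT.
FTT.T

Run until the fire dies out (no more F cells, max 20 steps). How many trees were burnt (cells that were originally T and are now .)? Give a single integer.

Answer: 21

Derivation:
Step 1: +4 fires, +2 burnt (F count now 4)
Step 2: +6 fires, +4 burnt (F count now 6)
Step 3: +6 fires, +6 burnt (F count now 6)
Step 4: +4 fires, +6 burnt (F count now 4)
Step 5: +1 fires, +4 burnt (F count now 1)
Step 6: +0 fires, +1 burnt (F count now 0)
Fire out after step 6
Initially T: 22, now '.': 29
Total burnt (originally-T cells now '.'): 21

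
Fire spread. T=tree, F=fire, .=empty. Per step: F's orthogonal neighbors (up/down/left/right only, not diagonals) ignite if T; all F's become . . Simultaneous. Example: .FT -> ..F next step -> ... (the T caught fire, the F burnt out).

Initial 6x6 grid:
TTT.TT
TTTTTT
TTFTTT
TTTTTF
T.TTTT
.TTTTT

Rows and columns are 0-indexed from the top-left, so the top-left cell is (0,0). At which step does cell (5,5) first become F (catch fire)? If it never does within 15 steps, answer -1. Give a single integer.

Step 1: cell (5,5)='T' (+7 fires, +2 burnt)
Step 2: cell (5,5)='F' (+11 fires, +7 burnt)
  -> target ignites at step 2
Step 3: cell (5,5)='.' (+8 fires, +11 burnt)
Step 4: cell (5,5)='.' (+5 fires, +8 burnt)
Step 5: cell (5,5)='.' (+0 fires, +5 burnt)
  fire out at step 5

2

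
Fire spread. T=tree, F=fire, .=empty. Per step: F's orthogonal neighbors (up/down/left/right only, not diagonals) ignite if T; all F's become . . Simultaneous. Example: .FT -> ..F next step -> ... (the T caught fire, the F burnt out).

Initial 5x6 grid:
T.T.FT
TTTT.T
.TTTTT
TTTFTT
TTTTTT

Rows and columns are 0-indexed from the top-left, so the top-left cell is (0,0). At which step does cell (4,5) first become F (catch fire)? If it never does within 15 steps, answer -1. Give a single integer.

Step 1: cell (4,5)='T' (+5 fires, +2 burnt)
Step 2: cell (4,5)='T' (+8 fires, +5 burnt)
Step 3: cell (4,5)='F' (+6 fires, +8 burnt)
  -> target ignites at step 3
Step 4: cell (4,5)='.' (+3 fires, +6 burnt)
Step 5: cell (4,5)='.' (+1 fires, +3 burnt)
Step 6: cell (4,5)='.' (+1 fires, +1 burnt)
Step 7: cell (4,5)='.' (+0 fires, +1 burnt)
  fire out at step 7

3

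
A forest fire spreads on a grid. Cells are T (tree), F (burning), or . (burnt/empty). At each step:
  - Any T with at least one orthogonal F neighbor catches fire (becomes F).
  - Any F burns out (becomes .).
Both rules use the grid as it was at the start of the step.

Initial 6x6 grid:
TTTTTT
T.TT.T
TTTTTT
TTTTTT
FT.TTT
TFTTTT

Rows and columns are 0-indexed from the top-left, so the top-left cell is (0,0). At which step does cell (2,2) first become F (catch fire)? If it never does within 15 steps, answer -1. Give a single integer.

Step 1: cell (2,2)='T' (+4 fires, +2 burnt)
Step 2: cell (2,2)='T' (+3 fires, +4 burnt)
Step 3: cell (2,2)='T' (+5 fires, +3 burnt)
Step 4: cell (2,2)='F' (+5 fires, +5 burnt)
  -> target ignites at step 4
Step 5: cell (2,2)='.' (+5 fires, +5 burnt)
Step 6: cell (2,2)='.' (+4 fires, +5 burnt)
Step 7: cell (2,2)='.' (+2 fires, +4 burnt)
Step 8: cell (2,2)='.' (+2 fires, +2 burnt)
Step 9: cell (2,2)='.' (+1 fires, +2 burnt)
Step 10: cell (2,2)='.' (+0 fires, +1 burnt)
  fire out at step 10

4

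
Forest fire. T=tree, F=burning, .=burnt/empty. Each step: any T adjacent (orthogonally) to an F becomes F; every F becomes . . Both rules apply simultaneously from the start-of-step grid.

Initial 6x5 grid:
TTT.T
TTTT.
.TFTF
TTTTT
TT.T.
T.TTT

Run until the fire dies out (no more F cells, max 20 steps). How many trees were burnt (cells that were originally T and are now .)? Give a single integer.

Answer: 21

Derivation:
Step 1: +5 fires, +2 burnt (F count now 5)
Step 2: +5 fires, +5 burnt (F count now 5)
Step 3: +5 fires, +5 burnt (F count now 5)
Step 4: +3 fires, +5 burnt (F count now 3)
Step 5: +3 fires, +3 burnt (F count now 3)
Step 6: +0 fires, +3 burnt (F count now 0)
Fire out after step 6
Initially T: 22, now '.': 29
Total burnt (originally-T cells now '.'): 21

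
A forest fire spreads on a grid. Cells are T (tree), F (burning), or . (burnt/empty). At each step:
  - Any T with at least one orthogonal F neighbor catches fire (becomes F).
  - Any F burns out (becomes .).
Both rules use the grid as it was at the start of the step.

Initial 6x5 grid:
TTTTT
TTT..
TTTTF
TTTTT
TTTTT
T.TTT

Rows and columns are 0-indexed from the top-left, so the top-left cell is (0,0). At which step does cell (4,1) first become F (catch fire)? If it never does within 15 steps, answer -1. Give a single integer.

Step 1: cell (4,1)='T' (+2 fires, +1 burnt)
Step 2: cell (4,1)='T' (+3 fires, +2 burnt)
Step 3: cell (4,1)='T' (+5 fires, +3 burnt)
Step 4: cell (4,1)='T' (+6 fires, +5 burnt)
Step 5: cell (4,1)='F' (+6 fires, +6 burnt)
  -> target ignites at step 5
Step 6: cell (4,1)='.' (+3 fires, +6 burnt)
Step 7: cell (4,1)='.' (+1 fires, +3 burnt)
Step 8: cell (4,1)='.' (+0 fires, +1 burnt)
  fire out at step 8

5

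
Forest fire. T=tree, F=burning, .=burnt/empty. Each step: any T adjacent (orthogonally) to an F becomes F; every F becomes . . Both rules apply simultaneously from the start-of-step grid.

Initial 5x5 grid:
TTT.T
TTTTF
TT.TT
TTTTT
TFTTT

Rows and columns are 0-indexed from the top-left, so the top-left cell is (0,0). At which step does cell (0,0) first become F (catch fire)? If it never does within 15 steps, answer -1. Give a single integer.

Step 1: cell (0,0)='T' (+6 fires, +2 burnt)
Step 2: cell (0,0)='T' (+7 fires, +6 burnt)
Step 3: cell (0,0)='T' (+5 fires, +7 burnt)
Step 4: cell (0,0)='T' (+2 fires, +5 burnt)
Step 5: cell (0,0)='F' (+1 fires, +2 burnt)
  -> target ignites at step 5
Step 6: cell (0,0)='.' (+0 fires, +1 burnt)
  fire out at step 6

5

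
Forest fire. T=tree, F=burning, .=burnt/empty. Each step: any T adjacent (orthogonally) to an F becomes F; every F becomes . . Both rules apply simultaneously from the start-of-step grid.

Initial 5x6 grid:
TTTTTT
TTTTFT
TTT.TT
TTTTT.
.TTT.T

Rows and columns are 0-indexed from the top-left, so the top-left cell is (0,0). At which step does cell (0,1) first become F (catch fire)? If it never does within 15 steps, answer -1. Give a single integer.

Step 1: cell (0,1)='T' (+4 fires, +1 burnt)
Step 2: cell (0,1)='T' (+5 fires, +4 burnt)
Step 3: cell (0,1)='T' (+4 fires, +5 burnt)
Step 4: cell (0,1)='F' (+5 fires, +4 burnt)
  -> target ignites at step 4
Step 5: cell (0,1)='.' (+4 fires, +5 burnt)
Step 6: cell (0,1)='.' (+2 fires, +4 burnt)
Step 7: cell (0,1)='.' (+0 fires, +2 burnt)
  fire out at step 7

4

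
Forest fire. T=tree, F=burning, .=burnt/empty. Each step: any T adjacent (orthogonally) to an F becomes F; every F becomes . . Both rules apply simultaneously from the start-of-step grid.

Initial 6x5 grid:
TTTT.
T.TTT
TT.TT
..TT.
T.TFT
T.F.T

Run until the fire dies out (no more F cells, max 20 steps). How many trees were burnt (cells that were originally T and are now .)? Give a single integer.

Answer: 17

Derivation:
Step 1: +3 fires, +2 burnt (F count now 3)
Step 2: +3 fires, +3 burnt (F count now 3)
Step 3: +2 fires, +3 burnt (F count now 2)
Step 4: +3 fires, +2 burnt (F count now 3)
Step 5: +1 fires, +3 burnt (F count now 1)
Step 6: +1 fires, +1 burnt (F count now 1)
Step 7: +1 fires, +1 burnt (F count now 1)
Step 8: +1 fires, +1 burnt (F count now 1)
Step 9: +1 fires, +1 burnt (F count now 1)
Step 10: +1 fires, +1 burnt (F count now 1)
Step 11: +0 fires, +1 burnt (F count now 0)
Fire out after step 11
Initially T: 19, now '.': 28
Total burnt (originally-T cells now '.'): 17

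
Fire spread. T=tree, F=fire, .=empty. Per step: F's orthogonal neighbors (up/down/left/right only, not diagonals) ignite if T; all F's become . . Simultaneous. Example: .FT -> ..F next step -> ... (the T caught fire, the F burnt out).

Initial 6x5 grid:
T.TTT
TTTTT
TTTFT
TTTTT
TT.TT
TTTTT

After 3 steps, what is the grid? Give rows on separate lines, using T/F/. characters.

Step 1: 4 trees catch fire, 1 burn out
  T.TTT
  TTTFT
  TTF.F
  TTTFT
  TT.TT
  TTTTT
Step 2: 7 trees catch fire, 4 burn out
  T.TFT
  TTF.F
  TF...
  TTF.F
  TT.FT
  TTTTT
Step 3: 7 trees catch fire, 7 burn out
  T.F.F
  TF...
  F....
  TF...
  TT..F
  TTTFT

T.F.F
TF...
F....
TF...
TT..F
TTTFT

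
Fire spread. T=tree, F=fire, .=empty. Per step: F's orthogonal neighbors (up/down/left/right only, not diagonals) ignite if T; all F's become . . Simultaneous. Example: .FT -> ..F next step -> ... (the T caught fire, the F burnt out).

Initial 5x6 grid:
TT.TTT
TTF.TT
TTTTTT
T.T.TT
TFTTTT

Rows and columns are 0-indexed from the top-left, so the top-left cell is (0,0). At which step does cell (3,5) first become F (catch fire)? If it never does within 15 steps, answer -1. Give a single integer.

Step 1: cell (3,5)='T' (+4 fires, +2 burnt)
Step 2: cell (3,5)='T' (+7 fires, +4 burnt)
Step 3: cell (3,5)='T' (+4 fires, +7 burnt)
Step 4: cell (3,5)='T' (+4 fires, +4 burnt)
Step 5: cell (3,5)='F' (+3 fires, +4 burnt)
  -> target ignites at step 5
Step 6: cell (3,5)='.' (+2 fires, +3 burnt)
Step 7: cell (3,5)='.' (+0 fires, +2 burnt)
  fire out at step 7

5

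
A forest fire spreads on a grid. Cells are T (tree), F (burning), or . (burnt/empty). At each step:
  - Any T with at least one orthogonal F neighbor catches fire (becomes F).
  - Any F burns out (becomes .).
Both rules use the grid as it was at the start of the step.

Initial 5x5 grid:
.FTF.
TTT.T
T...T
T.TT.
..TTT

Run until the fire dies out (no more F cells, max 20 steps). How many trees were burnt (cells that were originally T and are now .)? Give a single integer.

Answer: 6

Derivation:
Step 1: +2 fires, +2 burnt (F count now 2)
Step 2: +2 fires, +2 burnt (F count now 2)
Step 3: +1 fires, +2 burnt (F count now 1)
Step 4: +1 fires, +1 burnt (F count now 1)
Step 5: +0 fires, +1 burnt (F count now 0)
Fire out after step 5
Initially T: 13, now '.': 18
Total burnt (originally-T cells now '.'): 6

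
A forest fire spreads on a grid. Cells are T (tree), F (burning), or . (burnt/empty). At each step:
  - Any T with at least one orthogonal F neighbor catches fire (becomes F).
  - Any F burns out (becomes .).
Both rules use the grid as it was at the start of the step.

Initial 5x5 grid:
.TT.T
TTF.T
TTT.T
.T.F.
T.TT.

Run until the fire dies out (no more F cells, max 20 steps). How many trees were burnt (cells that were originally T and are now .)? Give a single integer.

Step 1: +4 fires, +2 burnt (F count now 4)
Step 2: +4 fires, +4 burnt (F count now 4)
Step 3: +2 fires, +4 burnt (F count now 2)
Step 4: +0 fires, +2 burnt (F count now 0)
Fire out after step 4
Initially T: 14, now '.': 21
Total burnt (originally-T cells now '.'): 10

Answer: 10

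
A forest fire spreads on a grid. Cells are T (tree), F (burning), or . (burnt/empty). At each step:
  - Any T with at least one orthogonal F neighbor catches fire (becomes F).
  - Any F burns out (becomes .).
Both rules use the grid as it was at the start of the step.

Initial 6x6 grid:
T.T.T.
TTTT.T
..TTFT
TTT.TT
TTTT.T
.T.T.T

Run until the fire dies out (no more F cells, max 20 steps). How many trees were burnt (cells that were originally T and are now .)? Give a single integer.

Step 1: +3 fires, +1 burnt (F count now 3)
Step 2: +4 fires, +3 burnt (F count now 4)
Step 3: +3 fires, +4 burnt (F count now 3)
Step 4: +5 fires, +3 burnt (F count now 5)
Step 5: +4 fires, +5 burnt (F count now 4)
Step 6: +4 fires, +4 burnt (F count now 4)
Step 7: +0 fires, +4 burnt (F count now 0)
Fire out after step 7
Initially T: 24, now '.': 35
Total burnt (originally-T cells now '.'): 23

Answer: 23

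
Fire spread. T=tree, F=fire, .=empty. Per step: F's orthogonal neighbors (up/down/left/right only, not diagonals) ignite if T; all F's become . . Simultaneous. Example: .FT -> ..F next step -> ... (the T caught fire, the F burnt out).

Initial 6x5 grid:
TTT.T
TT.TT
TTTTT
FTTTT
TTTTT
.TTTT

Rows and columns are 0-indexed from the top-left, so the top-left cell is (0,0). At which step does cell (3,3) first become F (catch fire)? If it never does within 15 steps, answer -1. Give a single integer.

Step 1: cell (3,3)='T' (+3 fires, +1 burnt)
Step 2: cell (3,3)='T' (+4 fires, +3 burnt)
Step 3: cell (3,3)='F' (+6 fires, +4 burnt)
  -> target ignites at step 3
Step 4: cell (3,3)='.' (+5 fires, +6 burnt)
Step 5: cell (3,3)='.' (+5 fires, +5 burnt)
Step 6: cell (3,3)='.' (+2 fires, +5 burnt)
Step 7: cell (3,3)='.' (+1 fires, +2 burnt)
Step 8: cell (3,3)='.' (+0 fires, +1 burnt)
  fire out at step 8

3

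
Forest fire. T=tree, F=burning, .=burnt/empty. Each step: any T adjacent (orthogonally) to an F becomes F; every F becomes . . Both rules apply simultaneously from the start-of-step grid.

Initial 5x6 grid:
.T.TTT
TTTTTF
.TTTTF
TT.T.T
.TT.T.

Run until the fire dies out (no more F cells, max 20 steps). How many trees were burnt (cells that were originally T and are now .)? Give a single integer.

Answer: 19

Derivation:
Step 1: +4 fires, +2 burnt (F count now 4)
Step 2: +3 fires, +4 burnt (F count now 3)
Step 3: +4 fires, +3 burnt (F count now 4)
Step 4: +2 fires, +4 burnt (F count now 2)
Step 5: +3 fires, +2 burnt (F count now 3)
Step 6: +2 fires, +3 burnt (F count now 2)
Step 7: +1 fires, +2 burnt (F count now 1)
Step 8: +0 fires, +1 burnt (F count now 0)
Fire out after step 8
Initially T: 20, now '.': 29
Total burnt (originally-T cells now '.'): 19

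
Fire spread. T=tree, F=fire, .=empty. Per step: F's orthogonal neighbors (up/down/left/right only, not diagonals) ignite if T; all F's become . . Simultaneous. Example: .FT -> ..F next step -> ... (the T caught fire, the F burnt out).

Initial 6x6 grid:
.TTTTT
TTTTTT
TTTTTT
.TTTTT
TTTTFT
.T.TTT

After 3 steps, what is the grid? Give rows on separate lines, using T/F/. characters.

Step 1: 4 trees catch fire, 1 burn out
  .TTTTT
  TTTTTT
  TTTTTT
  .TTTFT
  TTTF.F
  .T.TFT
Step 2: 6 trees catch fire, 4 burn out
  .TTTTT
  TTTTTT
  TTTTFT
  .TTF.F
  TTF...
  .T.F.F
Step 3: 5 trees catch fire, 6 burn out
  .TTTTT
  TTTTFT
  TTTF.F
  .TF...
  TF....
  .T....

.TTTTT
TTTTFT
TTTF.F
.TF...
TF....
.T....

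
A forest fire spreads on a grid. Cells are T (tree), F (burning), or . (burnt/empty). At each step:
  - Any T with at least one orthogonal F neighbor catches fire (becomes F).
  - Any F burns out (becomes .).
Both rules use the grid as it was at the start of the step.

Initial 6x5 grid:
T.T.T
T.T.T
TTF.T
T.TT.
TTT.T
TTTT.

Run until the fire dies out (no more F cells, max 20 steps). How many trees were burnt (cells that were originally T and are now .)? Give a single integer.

Answer: 16

Derivation:
Step 1: +3 fires, +1 burnt (F count now 3)
Step 2: +4 fires, +3 burnt (F count now 4)
Step 3: +4 fires, +4 burnt (F count now 4)
Step 4: +4 fires, +4 burnt (F count now 4)
Step 5: +1 fires, +4 burnt (F count now 1)
Step 6: +0 fires, +1 burnt (F count now 0)
Fire out after step 6
Initially T: 20, now '.': 26
Total burnt (originally-T cells now '.'): 16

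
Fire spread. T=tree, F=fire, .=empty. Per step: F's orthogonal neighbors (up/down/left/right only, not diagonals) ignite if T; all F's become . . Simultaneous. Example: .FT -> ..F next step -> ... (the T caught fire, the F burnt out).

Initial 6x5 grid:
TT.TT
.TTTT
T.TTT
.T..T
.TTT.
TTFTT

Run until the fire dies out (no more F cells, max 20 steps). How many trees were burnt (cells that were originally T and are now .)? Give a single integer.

Answer: 8

Derivation:
Step 1: +3 fires, +1 burnt (F count now 3)
Step 2: +4 fires, +3 burnt (F count now 4)
Step 3: +1 fires, +4 burnt (F count now 1)
Step 4: +0 fires, +1 burnt (F count now 0)
Fire out after step 4
Initially T: 21, now '.': 17
Total burnt (originally-T cells now '.'): 8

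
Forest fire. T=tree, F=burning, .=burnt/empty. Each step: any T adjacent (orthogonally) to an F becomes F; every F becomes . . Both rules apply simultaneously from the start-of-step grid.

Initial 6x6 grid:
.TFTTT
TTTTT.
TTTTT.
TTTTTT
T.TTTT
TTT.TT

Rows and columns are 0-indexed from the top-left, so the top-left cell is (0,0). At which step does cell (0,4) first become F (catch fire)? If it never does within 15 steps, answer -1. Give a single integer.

Step 1: cell (0,4)='T' (+3 fires, +1 burnt)
Step 2: cell (0,4)='F' (+4 fires, +3 burnt)
  -> target ignites at step 2
Step 3: cell (0,4)='.' (+6 fires, +4 burnt)
Step 4: cell (0,4)='.' (+5 fires, +6 burnt)
Step 5: cell (0,4)='.' (+4 fires, +5 burnt)
Step 6: cell (0,4)='.' (+4 fires, +4 burnt)
Step 7: cell (0,4)='.' (+3 fires, +4 burnt)
Step 8: cell (0,4)='.' (+1 fires, +3 burnt)
Step 9: cell (0,4)='.' (+0 fires, +1 burnt)
  fire out at step 9

2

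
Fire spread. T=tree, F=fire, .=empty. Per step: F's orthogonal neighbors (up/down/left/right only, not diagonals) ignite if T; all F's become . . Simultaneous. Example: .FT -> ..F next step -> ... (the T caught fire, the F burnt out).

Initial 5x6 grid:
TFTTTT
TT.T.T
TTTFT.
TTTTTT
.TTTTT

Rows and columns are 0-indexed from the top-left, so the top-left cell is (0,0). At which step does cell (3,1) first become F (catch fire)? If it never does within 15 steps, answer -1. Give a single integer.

Step 1: cell (3,1)='T' (+7 fires, +2 burnt)
Step 2: cell (3,1)='T' (+6 fires, +7 burnt)
Step 3: cell (3,1)='F' (+6 fires, +6 burnt)
  -> target ignites at step 3
Step 4: cell (3,1)='.' (+4 fires, +6 burnt)
Step 5: cell (3,1)='.' (+1 fires, +4 burnt)
Step 6: cell (3,1)='.' (+0 fires, +1 burnt)
  fire out at step 6

3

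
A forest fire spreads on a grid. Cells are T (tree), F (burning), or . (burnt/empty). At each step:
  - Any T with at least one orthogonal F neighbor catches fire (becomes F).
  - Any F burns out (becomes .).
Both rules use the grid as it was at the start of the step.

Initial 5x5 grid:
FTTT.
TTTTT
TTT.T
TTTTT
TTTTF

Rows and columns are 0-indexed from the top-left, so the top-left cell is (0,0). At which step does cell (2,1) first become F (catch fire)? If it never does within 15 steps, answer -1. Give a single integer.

Step 1: cell (2,1)='T' (+4 fires, +2 burnt)
Step 2: cell (2,1)='T' (+6 fires, +4 burnt)
Step 3: cell (2,1)='F' (+7 fires, +6 burnt)
  -> target ignites at step 3
Step 4: cell (2,1)='.' (+4 fires, +7 burnt)
Step 5: cell (2,1)='.' (+0 fires, +4 burnt)
  fire out at step 5

3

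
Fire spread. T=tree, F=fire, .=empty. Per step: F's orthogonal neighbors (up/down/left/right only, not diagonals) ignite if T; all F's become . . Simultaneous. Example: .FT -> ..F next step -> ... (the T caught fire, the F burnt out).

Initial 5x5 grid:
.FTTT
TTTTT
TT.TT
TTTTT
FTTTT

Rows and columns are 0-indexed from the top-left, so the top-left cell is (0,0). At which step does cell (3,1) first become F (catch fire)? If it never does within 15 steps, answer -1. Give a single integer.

Step 1: cell (3,1)='T' (+4 fires, +2 burnt)
Step 2: cell (3,1)='F' (+7 fires, +4 burnt)
  -> target ignites at step 2
Step 3: cell (3,1)='.' (+4 fires, +7 burnt)
Step 4: cell (3,1)='.' (+4 fires, +4 burnt)
Step 5: cell (3,1)='.' (+2 fires, +4 burnt)
Step 6: cell (3,1)='.' (+0 fires, +2 burnt)
  fire out at step 6

2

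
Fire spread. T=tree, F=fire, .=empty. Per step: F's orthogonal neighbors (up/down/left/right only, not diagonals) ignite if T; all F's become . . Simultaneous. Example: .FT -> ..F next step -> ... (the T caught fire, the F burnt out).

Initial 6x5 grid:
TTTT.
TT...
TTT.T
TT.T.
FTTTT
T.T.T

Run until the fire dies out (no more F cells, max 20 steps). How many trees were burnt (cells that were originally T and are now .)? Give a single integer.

Answer: 19

Derivation:
Step 1: +3 fires, +1 burnt (F count now 3)
Step 2: +3 fires, +3 burnt (F count now 3)
Step 3: +4 fires, +3 burnt (F count now 4)
Step 4: +5 fires, +4 burnt (F count now 5)
Step 5: +2 fires, +5 burnt (F count now 2)
Step 6: +1 fires, +2 burnt (F count now 1)
Step 7: +1 fires, +1 burnt (F count now 1)
Step 8: +0 fires, +1 burnt (F count now 0)
Fire out after step 8
Initially T: 20, now '.': 29
Total burnt (originally-T cells now '.'): 19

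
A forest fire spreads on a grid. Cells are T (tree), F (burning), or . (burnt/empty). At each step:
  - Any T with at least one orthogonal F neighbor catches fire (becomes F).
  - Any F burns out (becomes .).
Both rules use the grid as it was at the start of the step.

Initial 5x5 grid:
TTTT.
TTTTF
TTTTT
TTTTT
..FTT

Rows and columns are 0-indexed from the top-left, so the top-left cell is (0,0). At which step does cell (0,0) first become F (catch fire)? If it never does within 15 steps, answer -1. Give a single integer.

Step 1: cell (0,0)='T' (+4 fires, +2 burnt)
Step 2: cell (0,0)='T' (+8 fires, +4 burnt)
Step 3: cell (0,0)='T' (+4 fires, +8 burnt)
Step 4: cell (0,0)='T' (+3 fires, +4 burnt)
Step 5: cell (0,0)='F' (+1 fires, +3 burnt)
  -> target ignites at step 5
Step 6: cell (0,0)='.' (+0 fires, +1 burnt)
  fire out at step 6

5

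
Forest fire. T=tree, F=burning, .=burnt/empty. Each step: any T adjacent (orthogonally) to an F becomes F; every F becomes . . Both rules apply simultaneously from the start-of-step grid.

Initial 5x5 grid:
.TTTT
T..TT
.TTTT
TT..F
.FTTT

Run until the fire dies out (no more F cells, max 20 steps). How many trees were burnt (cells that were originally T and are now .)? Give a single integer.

Answer: 15

Derivation:
Step 1: +4 fires, +2 burnt (F count now 4)
Step 2: +5 fires, +4 burnt (F count now 5)
Step 3: +3 fires, +5 burnt (F count now 3)
Step 4: +1 fires, +3 burnt (F count now 1)
Step 5: +1 fires, +1 burnt (F count now 1)
Step 6: +1 fires, +1 burnt (F count now 1)
Step 7: +0 fires, +1 burnt (F count now 0)
Fire out after step 7
Initially T: 16, now '.': 24
Total burnt (originally-T cells now '.'): 15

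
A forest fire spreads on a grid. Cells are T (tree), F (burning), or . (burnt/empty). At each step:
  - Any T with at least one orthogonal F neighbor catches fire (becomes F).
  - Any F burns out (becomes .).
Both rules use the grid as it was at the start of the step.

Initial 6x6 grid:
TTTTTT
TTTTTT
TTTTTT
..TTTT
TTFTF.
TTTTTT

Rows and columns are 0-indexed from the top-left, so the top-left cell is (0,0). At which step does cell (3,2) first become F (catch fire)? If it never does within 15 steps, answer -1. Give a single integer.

Step 1: cell (3,2)='F' (+6 fires, +2 burnt)
  -> target ignites at step 1
Step 2: cell (3,2)='.' (+8 fires, +6 burnt)
Step 3: cell (3,2)='.' (+6 fires, +8 burnt)
Step 4: cell (3,2)='.' (+6 fires, +6 burnt)
Step 5: cell (3,2)='.' (+4 fires, +6 burnt)
Step 6: cell (3,2)='.' (+1 fires, +4 burnt)
Step 7: cell (3,2)='.' (+0 fires, +1 burnt)
  fire out at step 7

1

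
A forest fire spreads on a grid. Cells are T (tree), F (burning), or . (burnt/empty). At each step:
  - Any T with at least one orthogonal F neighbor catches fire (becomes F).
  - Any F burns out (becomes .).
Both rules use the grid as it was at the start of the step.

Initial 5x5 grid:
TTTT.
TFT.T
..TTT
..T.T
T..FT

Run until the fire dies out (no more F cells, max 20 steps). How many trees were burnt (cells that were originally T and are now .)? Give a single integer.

Step 1: +4 fires, +2 burnt (F count now 4)
Step 2: +4 fires, +4 burnt (F count now 4)
Step 3: +4 fires, +4 burnt (F count now 4)
Step 4: +1 fires, +4 burnt (F count now 1)
Step 5: +0 fires, +1 burnt (F count now 0)
Fire out after step 5
Initially T: 14, now '.': 24
Total burnt (originally-T cells now '.'): 13

Answer: 13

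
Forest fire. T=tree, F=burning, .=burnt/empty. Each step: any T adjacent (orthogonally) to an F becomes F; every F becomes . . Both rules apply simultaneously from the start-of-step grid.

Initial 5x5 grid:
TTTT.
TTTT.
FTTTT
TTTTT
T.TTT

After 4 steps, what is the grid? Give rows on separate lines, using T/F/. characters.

Step 1: 3 trees catch fire, 1 burn out
  TTTT.
  FTTT.
  .FTTT
  FTTTT
  T.TTT
Step 2: 5 trees catch fire, 3 burn out
  FTTT.
  .FTT.
  ..FTT
  .FTTT
  F.TTT
Step 3: 4 trees catch fire, 5 burn out
  .FTT.
  ..FT.
  ...FT
  ..FTT
  ..TTT
Step 4: 5 trees catch fire, 4 burn out
  ..FT.
  ...F.
  ....F
  ...FT
  ..FTT

..FT.
...F.
....F
...FT
..FTT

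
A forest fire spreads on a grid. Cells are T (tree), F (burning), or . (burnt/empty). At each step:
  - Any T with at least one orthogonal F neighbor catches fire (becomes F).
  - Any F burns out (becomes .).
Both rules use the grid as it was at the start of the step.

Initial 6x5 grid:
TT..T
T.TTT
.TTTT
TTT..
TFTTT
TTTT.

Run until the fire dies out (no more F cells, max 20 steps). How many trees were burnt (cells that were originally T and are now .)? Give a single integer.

Answer: 19

Derivation:
Step 1: +4 fires, +1 burnt (F count now 4)
Step 2: +6 fires, +4 burnt (F count now 6)
Step 3: +3 fires, +6 burnt (F count now 3)
Step 4: +2 fires, +3 burnt (F count now 2)
Step 5: +2 fires, +2 burnt (F count now 2)
Step 6: +1 fires, +2 burnt (F count now 1)
Step 7: +1 fires, +1 burnt (F count now 1)
Step 8: +0 fires, +1 burnt (F count now 0)
Fire out after step 8
Initially T: 22, now '.': 27
Total burnt (originally-T cells now '.'): 19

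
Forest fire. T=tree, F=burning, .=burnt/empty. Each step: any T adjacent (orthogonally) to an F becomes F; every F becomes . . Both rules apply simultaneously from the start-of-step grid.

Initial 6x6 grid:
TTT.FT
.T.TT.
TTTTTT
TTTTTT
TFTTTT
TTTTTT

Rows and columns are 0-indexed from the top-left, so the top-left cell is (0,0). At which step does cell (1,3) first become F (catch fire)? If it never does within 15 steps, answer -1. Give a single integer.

Step 1: cell (1,3)='T' (+6 fires, +2 burnt)
Step 2: cell (1,3)='F' (+8 fires, +6 burnt)
  -> target ignites at step 2
Step 3: cell (1,3)='.' (+9 fires, +8 burnt)
Step 4: cell (1,3)='.' (+4 fires, +9 burnt)
Step 5: cell (1,3)='.' (+3 fires, +4 burnt)
Step 6: cell (1,3)='.' (+0 fires, +3 burnt)
  fire out at step 6

2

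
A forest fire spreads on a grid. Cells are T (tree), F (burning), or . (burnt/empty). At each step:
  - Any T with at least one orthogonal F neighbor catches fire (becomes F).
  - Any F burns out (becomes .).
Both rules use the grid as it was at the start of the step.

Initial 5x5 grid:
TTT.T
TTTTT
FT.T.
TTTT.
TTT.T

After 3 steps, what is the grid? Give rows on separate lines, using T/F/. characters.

Step 1: 3 trees catch fire, 1 burn out
  TTT.T
  FTTTT
  .F.T.
  FTTT.
  TTT.T
Step 2: 4 trees catch fire, 3 burn out
  FTT.T
  .FTTT
  ...T.
  .FTT.
  FTT.T
Step 3: 4 trees catch fire, 4 burn out
  .FT.T
  ..FTT
  ...T.
  ..FT.
  .FT.T

.FT.T
..FTT
...T.
..FT.
.FT.T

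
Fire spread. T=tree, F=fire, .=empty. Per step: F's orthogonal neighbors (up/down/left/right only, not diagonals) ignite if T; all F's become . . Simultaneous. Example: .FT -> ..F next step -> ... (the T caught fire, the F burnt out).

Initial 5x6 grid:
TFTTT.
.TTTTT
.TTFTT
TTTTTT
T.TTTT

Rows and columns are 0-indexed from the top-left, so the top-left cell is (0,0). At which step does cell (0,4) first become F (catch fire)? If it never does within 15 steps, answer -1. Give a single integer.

Step 1: cell (0,4)='T' (+7 fires, +2 burnt)
Step 2: cell (0,4)='T' (+8 fires, +7 burnt)
Step 3: cell (0,4)='F' (+6 fires, +8 burnt)
  -> target ignites at step 3
Step 4: cell (0,4)='.' (+2 fires, +6 burnt)
Step 5: cell (0,4)='.' (+1 fires, +2 burnt)
Step 6: cell (0,4)='.' (+0 fires, +1 burnt)
  fire out at step 6

3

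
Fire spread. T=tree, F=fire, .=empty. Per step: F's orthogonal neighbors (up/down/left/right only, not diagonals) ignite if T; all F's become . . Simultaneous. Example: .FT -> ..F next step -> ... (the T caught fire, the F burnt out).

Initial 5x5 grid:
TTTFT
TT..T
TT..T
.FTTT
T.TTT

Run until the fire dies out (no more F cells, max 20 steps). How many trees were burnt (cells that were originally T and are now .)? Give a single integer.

Answer: 16

Derivation:
Step 1: +4 fires, +2 burnt (F count now 4)
Step 2: +6 fires, +4 burnt (F count now 6)
Step 3: +5 fires, +6 burnt (F count now 5)
Step 4: +1 fires, +5 burnt (F count now 1)
Step 5: +0 fires, +1 burnt (F count now 0)
Fire out after step 5
Initially T: 17, now '.': 24
Total burnt (originally-T cells now '.'): 16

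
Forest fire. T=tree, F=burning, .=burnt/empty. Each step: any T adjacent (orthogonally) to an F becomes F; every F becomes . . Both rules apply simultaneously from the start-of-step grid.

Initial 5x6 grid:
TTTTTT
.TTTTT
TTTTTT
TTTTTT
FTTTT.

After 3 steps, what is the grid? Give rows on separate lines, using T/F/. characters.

Step 1: 2 trees catch fire, 1 burn out
  TTTTTT
  .TTTTT
  TTTTTT
  FTTTTT
  .FTTT.
Step 2: 3 trees catch fire, 2 burn out
  TTTTTT
  .TTTTT
  FTTTTT
  .FTTTT
  ..FTT.
Step 3: 3 trees catch fire, 3 burn out
  TTTTTT
  .TTTTT
  .FTTTT
  ..FTTT
  ...FT.

TTTTTT
.TTTTT
.FTTTT
..FTTT
...FT.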